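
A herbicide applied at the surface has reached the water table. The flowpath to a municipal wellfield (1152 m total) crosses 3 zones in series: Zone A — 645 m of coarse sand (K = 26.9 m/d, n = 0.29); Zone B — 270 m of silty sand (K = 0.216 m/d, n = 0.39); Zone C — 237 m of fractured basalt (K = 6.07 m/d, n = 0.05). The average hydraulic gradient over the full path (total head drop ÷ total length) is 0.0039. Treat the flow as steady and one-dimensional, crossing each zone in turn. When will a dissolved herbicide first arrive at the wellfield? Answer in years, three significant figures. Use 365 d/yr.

244 years

Continuity: the same q passes through each zone, so ΔH = q·Σ(L_j/K_j) — the zones act as resistances in series.
Σ(L/K) = 645/26.9 + 270/0.216 + 237/6.07 = 23.98 + 1250 + 39.04 = 1313 d
K_eq = L_total / Σ(L/K) = 1152 / 1313 = 0.8774 m/d
q = K_eq · i = 0.8774 × 0.0039 = 0.003422 m/d (same in every zone)
Zone A: v = q/n = 0.003422/0.29 = 0.01180 m/d → t_A = 645/0.01180 = 54670 d
Zone B: v = q/n = 0.003422/0.39 = 0.008774 m/d → t_B = 270/0.008774 = 30770 d
Zone C: v = q/n = 0.003422/0.05 = 0.06843 m/d → t_C = 237/0.06843 = 3463 d
Total t = 54670 + 30770 + 3463 = 88900 d
   = 88900 / 365 = 244 yr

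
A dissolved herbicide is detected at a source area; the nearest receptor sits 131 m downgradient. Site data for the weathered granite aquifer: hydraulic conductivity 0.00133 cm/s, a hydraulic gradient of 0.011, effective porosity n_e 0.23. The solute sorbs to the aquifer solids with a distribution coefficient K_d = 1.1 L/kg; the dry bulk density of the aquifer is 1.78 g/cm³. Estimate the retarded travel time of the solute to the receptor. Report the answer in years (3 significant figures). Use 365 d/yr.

K = 0.00133 cm/s × 864 = 1.149 m/d
Specific discharge q = 1.149 × 0.011 = 0.01264 m/d
v = Ki/n = 1.149·0.011/0.23 = 0.05496 m/d
Retardation R = 1 + ρ_b·K_d/n = 1 + 1.78×1.1/0.23 = 9.513
Contaminant velocity v_c = v/R = 0.05496/9.513 = 0.005777 m/d
t = L/v_c = 131/0.005777 = 22680 d
   = 22680/365 = 62.1 yr

62.1 years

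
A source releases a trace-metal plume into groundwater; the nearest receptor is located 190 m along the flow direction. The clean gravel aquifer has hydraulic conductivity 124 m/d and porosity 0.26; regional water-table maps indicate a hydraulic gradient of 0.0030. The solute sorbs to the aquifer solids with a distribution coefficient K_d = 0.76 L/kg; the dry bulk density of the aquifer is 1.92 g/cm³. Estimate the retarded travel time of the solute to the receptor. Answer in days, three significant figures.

q = Ki = 124 × 0.0030 = 0.3720 m/d
v_s = q/n_e = 0.3720/0.26 = 1.431 m/d
Retardation R = 1 + ρ_b·K_d/n = 1 + 1.92×0.76/0.26 = 6.612
Contaminant velocity v_c = v/R = 1.431/6.612 = 0.2164 m/d
t = L/v_c = 190/0.2164 = 878.1 d

878 days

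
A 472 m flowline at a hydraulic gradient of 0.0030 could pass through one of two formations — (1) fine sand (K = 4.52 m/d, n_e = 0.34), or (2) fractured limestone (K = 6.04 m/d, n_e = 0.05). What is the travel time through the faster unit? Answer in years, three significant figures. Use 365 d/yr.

3.57 years

Unit 1 (fine sand): v = 4.52×0.0030/0.34 = 0.03988 m/d, t = 472/0.03988 = 11830 d
Unit 2 (fractured limestone): v = 6.04×0.0030/0.05 = 0.3624 m/d, t = 472/0.3624 = 1302 d
Faster: 1302 d / 365 = 3.57 yr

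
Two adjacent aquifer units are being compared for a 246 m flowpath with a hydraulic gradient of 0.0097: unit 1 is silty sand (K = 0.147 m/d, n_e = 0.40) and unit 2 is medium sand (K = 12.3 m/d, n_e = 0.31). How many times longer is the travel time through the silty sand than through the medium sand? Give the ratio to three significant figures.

108

Unit 1 (silty sand): v = 0.147×0.0097/0.40 = 0.003565 m/d, t = 246/0.003565 = 69010 d
Unit 2 (medium sand): v = 12.3×0.0097/0.31 = 0.3849 m/d, t = 246/0.3849 = 639.2 d
t(silty sand) / t(medium sand) = 69010/639.2 = 108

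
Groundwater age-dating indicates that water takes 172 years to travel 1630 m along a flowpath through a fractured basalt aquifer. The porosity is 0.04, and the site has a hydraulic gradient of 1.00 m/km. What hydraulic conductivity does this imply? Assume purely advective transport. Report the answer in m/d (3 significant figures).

t = 172 years = 62780 d
v = L / t = 1630 / 62780 = 0.02596 m/d
K = v · n / i = 0.02596 × 0.04 / 0.0010 = 1.04 m/d

1.04 m/d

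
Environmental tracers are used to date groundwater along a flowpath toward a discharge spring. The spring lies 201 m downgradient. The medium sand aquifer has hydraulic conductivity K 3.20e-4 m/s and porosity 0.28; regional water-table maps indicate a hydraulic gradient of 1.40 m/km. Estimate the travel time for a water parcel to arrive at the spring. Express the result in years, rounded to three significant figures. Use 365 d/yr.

3.98 years

K = 3.20e-4 m/s × 86400 s/d = 27.65 m/d
q = Ki = 27.65 × 0.0014 = 0.03871 m/d
v_s = q/n_e = 0.03871/0.28 = 0.1382 m/d
t = L / v = 201 / 0.1382 = 1454 d
   = 1454 / 365 = 3.98 yr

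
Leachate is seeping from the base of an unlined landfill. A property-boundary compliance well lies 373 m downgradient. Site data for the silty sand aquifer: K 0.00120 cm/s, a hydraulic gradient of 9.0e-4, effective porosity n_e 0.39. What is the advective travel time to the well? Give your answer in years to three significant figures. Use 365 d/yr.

427 years

K = 0.00120 cm/s × 864 = 1.037 m/d
Darcy flux q = K·i = 1.037 × 9.0e-4 = 9.331e-4 m/d
v_s = q/n_e = 9.331e-4/0.39 = 0.002393 m/d
t = L / v = 373 / 0.002393 = 155900 d
   = 155900 / 365 = 427 yr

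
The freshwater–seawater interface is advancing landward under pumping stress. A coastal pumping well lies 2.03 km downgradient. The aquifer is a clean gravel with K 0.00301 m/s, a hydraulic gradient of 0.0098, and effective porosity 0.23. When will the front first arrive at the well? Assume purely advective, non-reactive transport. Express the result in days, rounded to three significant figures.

183 days

K = 0.00301 m/s × 86400 s/d = 260.1 m/d
Darcy flux q = K·i = 260.1 × 0.0098 = 2.549 m/d
v = Ki/n = 260.1·0.0098/0.23 = 11.08 m/d
L = 2.03 km = 2030 m
t = L / v = 2030 / 11.08 = 183.2 d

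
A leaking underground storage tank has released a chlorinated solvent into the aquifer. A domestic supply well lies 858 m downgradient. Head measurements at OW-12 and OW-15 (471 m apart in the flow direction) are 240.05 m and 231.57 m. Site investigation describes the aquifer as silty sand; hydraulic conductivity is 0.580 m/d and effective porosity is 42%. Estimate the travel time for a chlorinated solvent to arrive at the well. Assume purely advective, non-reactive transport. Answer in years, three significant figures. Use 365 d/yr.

Hydraulic gradient i = (240.05 − 231.57) / 471 = 8.48 / 471 = 0.01800
Darcy flux q = K·i = 0.580 × 0.01800 = 0.01044 m/d
Seepage velocity v = q / n = 0.01044 / 0.42 = 0.02486 m/d
t = L / v = 858 / 0.02486 = 34510 d
   = 34510 / 365 = 94.5 yr

94.5 years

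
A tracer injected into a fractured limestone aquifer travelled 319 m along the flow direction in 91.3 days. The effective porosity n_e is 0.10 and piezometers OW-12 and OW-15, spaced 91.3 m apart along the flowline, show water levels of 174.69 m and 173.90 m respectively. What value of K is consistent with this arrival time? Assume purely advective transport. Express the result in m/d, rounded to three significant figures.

Hydraulic gradient i = (174.69 − 173.90) / 91.3 = 0.79 / 91.3 = 0.008653
v = L / t = 319 / 91.3 = 3.494 m/d
K = v · n / i = 3.494 × 0.10 / 0.008653 = 40.4 m/d

40.4 m/d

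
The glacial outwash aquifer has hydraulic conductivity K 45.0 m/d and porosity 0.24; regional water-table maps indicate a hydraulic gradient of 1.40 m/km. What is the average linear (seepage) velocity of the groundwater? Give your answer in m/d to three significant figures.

0.263 m/d

Darcy flux q = K·i = 45.0 × 0.0014 = 0.06300 m/d
v = Ki/n = 45.0·0.0014/0.24 = 0.2625 m/d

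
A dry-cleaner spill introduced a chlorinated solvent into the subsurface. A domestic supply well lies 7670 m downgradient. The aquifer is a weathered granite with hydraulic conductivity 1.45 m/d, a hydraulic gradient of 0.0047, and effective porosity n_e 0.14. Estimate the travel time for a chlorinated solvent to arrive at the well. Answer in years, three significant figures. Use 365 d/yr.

432 years

Specific discharge q = 1.45 × 0.0047 = 0.006815 m/d
Average linear velocity = 0.006815 / 0.14 = 0.04868 m/d
t = L / v = 7670 / 0.04868 = 157600 d
   = 157600 / 365 = 432 yr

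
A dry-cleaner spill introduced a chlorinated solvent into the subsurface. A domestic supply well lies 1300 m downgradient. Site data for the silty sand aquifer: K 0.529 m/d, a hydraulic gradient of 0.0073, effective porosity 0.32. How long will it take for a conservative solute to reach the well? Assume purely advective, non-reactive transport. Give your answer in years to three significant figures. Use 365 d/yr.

295 years

Darcy flux q = K·i = 0.529 × 0.0073 = 0.003862 m/d
v = Ki/n = 0.529·0.0073/0.32 = 0.01207 m/d
t = L / v = 1300 / 0.01207 = 107700 d
   = 107700 / 365 = 295 yr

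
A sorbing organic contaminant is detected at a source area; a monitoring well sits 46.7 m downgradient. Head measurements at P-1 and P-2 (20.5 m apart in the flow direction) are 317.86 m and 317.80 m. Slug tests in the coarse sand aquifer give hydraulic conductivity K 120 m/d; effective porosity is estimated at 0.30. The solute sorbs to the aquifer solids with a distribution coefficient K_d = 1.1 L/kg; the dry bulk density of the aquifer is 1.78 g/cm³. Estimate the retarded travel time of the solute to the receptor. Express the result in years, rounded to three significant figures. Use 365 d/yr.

0.823 years

Hydraulic gradient i = (317.86 − 317.80) / 20.5 = 0.06 / 20.5 = 0.002927
Specific discharge q = 120 × 0.002927 = 0.3512 m/d
Average linear velocity = 0.3512 / 0.30 = 1.171 m/d
Retardation R = 1 + ρ_b·K_d/n = 1 + 1.78×1.1/0.30 = 7.527
Contaminant velocity v_c = v/R = 1.171/7.527 = 0.1555 m/d
t = L/v_c = 46.7/0.1555 = 300.2 d
   = 300.2/365 = 0.823 yr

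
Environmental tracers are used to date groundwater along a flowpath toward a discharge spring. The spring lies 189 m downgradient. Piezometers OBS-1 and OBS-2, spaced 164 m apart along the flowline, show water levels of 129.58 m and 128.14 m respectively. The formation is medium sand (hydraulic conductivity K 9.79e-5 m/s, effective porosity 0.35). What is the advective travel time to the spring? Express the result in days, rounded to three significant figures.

Hydraulic gradient i = (129.58 − 128.14) / 164 = 1.44 / 164 = 0.008780
K = 9.79e-5 m/s × 86400 s/d = 8.459 m/d
Darcy flux q = K·i = 8.459 × 0.008780 = 0.07427 m/d
Average linear velocity = 0.07427 / 0.35 = 0.2122 m/d
t = L / v = 189 / 0.2122 = 890.7 d

891 days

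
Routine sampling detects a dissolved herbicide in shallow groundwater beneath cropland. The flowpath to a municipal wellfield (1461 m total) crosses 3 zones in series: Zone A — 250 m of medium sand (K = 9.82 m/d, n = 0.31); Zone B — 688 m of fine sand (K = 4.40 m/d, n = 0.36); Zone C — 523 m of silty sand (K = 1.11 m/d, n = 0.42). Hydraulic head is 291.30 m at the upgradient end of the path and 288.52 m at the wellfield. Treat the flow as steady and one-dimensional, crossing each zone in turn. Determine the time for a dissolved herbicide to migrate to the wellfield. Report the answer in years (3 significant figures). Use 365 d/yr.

Total head drop ΔH = 291.30 − 288.52 = 2.78 m
Steady 1-D flow in series ⇒ the Darcy flux q is identical in every zone and the zone head losses add (resistances L/K in series).
Σ(L/K) = 250/9.82 + 688/4.40 + 523/1.11 = 25.46 + 156.4 + 471.2 = 653.0 d
q = ΔH / Σ(L/K) = 2.78 / 653.0 = 0.004257 m/d (same in every zone)
Zone A: v = q/n = 0.004257/0.31 = 0.01373 m/d → t_A = 250/0.01373 = 18200 d
Zone B: v = q/n = 0.004257/0.36 = 0.01183 m/d → t_B = 688/0.01183 = 58180 d
Zone C: v = q/n = 0.004257/0.42 = 0.01014 m/d → t_C = 523/0.01014 = 51600 d
Total t = 18200 + 58180 + 51600 = 128000 d
   = 128000 / 365 = 351 yr

351 years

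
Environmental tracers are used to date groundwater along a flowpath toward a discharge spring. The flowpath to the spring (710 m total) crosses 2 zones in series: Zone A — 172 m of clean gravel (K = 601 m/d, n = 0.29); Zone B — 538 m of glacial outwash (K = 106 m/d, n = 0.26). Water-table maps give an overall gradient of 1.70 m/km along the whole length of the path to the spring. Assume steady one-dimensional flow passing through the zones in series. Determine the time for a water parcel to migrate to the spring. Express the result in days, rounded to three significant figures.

For zones in series the flux q is common to all zones; the equivalent conductivity is the harmonic (thickness-weighted) mean, K_eq = L_total / Σ(L_j/K_j).
Σ(L/K) = 172/601 + 538/106 = 0.2862 + 5.075 = 5.362 d
K_eq = L_total / Σ(L/K) = 710 / 5.362 = 132.4 m/d
q = K_eq · i = 132.4 × 0.0017 = 0.2251 m/d (same in every zone)
Zone A: v = q/n = 0.2251/0.29 = 0.7763 m/d → t_A = 172/0.7763 = 221.6 d
Zone B: v = q/n = 0.2251/0.26 = 0.8658 m/d → t_B = 538/0.8658 = 621.4 d
Total t = 221.6 + 621.4 = 842.9 d

843 days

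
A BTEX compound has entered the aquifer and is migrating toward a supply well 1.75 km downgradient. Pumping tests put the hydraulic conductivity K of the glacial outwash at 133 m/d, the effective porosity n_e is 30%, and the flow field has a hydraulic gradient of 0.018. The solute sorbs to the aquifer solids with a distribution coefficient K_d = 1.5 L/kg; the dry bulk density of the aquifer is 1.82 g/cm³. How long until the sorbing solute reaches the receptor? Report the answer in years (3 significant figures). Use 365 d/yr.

6.07 years

Specific discharge q = 133 × 0.018 = 2.394 m/d
v = Ki/n = 133·0.018/0.30 = 7.980 m/d
Retardation R = 1 + ρ_b·K_d/n = 1 + 1.82×1.5/0.30 = 10.10
Contaminant velocity v_c = v/R = 7.980/10.10 = 0.7901 m/d
L = 1.75 km = 1750 m
t = L/v_c = 1750/0.7901 = 2215 d
   = 2215/365 = 6.07 yr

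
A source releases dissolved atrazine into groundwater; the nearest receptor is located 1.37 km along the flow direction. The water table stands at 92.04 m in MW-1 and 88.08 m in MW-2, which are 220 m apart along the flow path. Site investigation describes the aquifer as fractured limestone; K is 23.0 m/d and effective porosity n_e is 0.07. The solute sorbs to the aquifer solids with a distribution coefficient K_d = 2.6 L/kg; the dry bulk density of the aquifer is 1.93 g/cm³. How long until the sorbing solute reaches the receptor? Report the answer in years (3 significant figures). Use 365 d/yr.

Hydraulic gradient i = (92.04 − 88.08) / 220 = 3.96 / 220 = 0.01800
q = Ki = 23.0 × 0.01800 = 0.4140 m/d
v = Ki/n = 23.0·0.01800/0.07 = 5.914 m/d
Retardation R = 1 + ρ_b·K_d/n = 1 + 1.93×2.6/0.07 = 72.69
Contaminant velocity v_c = v/R = 5.914/72.69 = 0.08137 m/d
L = 1.37 km = 1370 m
t = L/v_c = 1370/0.08137 = 16840 d
   = 16840/365 = 46.1 yr

46.1 years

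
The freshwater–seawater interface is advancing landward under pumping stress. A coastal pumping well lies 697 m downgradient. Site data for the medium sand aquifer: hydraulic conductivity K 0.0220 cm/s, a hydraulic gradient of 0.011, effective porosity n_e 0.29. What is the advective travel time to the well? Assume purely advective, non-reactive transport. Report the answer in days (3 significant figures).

967 days

K = 0.0220 cm/s × 864 = 19.01 m/d
q = Ki = 19.01 × 0.011 = 0.2091 m/d
v = Ki/n = 19.01·0.011/0.29 = 0.7210 m/d
t = L / v = 697 / 0.7210 = 966.7 d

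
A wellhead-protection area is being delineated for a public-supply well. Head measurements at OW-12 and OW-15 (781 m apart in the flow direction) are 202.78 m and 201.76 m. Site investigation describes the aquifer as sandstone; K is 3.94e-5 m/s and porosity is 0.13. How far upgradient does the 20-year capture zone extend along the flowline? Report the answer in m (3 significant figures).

Hydraulic gradient i = (202.78 − 201.76) / 781 = 1.02 / 781 = 0.001306
K = 3.94e-5 m/s × 86400 s/d = 3.404 m/d
q = Ki = 3.404 × 0.001306 = 0.004446 m/d
v = Ki/n = 3.404·0.001306/0.13 = 0.03420 m/d
T = 20 yr × 365 = 7300 d
L = v × T = 0.03420 × 7300 = 249.7 m

250 m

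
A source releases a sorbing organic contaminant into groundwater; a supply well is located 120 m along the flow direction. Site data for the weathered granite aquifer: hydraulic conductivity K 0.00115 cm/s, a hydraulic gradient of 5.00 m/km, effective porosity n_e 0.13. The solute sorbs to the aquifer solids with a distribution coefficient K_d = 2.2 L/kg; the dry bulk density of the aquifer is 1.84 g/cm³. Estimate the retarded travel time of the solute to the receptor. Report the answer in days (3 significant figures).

101000 days

K = 0.00115 cm/s × 864 = 0.9936 m/d
Specific discharge q = 0.9936 × 0.0050 = 0.004968 m/d
Average linear velocity = 0.004968 / 0.13 = 0.03822 m/d
Retardation R = 1 + ρ_b·K_d/n = 1 + 1.84×2.2/0.13 = 32.14
Contaminant velocity v_c = v/R = 0.03822/32.14 = 0.001189 m/d
t = L/v_c = 120/0.001189 = 100900 d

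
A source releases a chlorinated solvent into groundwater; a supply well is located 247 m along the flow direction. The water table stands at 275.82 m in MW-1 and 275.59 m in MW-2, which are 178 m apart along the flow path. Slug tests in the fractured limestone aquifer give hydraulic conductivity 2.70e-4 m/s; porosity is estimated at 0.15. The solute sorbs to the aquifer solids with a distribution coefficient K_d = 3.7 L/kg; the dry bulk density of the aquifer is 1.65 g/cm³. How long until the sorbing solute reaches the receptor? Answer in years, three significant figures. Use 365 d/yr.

140 years

Hydraulic gradient i = (275.82 − 275.59) / 178 = 0.23 / 178 = 0.001292
K = 2.70e-4 m/s × 86400 s/d = 23.33 m/d
Darcy flux q = K·i = 23.33 × 0.001292 = 0.03014 m/d
v_s = q/n_e = 0.03014/0.15 = 0.2010 m/d
Retardation R = 1 + ρ_b·K_d/n = 1 + 1.65×3.7/0.15 = 41.70
Contaminant velocity v_c = v/R = 0.2010/41.70 = 0.004819 m/d
t = L/v_c = 247/0.004819 = 51260 d
   = 51260/365 = 140 yr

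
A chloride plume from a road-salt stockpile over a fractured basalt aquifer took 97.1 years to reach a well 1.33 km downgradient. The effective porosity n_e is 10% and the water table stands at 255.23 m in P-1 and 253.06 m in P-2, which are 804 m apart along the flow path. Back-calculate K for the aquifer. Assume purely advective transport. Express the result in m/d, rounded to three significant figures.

1.39 m/d

Hydraulic gradient i = (255.23 − 253.06) / 804 = 2.17 / 804 = 0.002699
t = 97.1 years = 35440 d
L = 1.33 km = 1330 m
v = L / t = 1330 / 35440 = 0.03753 m/d
K = v · n / i = 0.03753 × 0.10 / 0.002699 = 1.39 m/d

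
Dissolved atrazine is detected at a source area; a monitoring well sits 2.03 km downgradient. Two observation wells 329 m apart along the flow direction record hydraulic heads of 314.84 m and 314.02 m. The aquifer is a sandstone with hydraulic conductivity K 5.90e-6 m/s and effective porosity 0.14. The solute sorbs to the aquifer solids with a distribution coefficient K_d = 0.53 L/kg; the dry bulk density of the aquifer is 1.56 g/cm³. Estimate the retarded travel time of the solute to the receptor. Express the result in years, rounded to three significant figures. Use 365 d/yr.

Hydraulic gradient i = (314.84 − 314.02) / 329 = 0.82 / 329 = 0.002492
K = 5.90e-6 m/s × 86400 s/d = 0.5098 m/d
Darcy flux q = K·i = 0.5098 × 0.002492 = 0.001271 m/d
v = Ki/n = 0.5098·0.002492/0.14 = 0.009075 m/d
Retardation R = 1 + ρ_b·K_d/n = 1 + 1.56×0.53/0.14 = 6.906
Contaminant velocity v_c = v/R = 0.009075/6.906 = 0.001314 m/d
L = 2.03 km = 2030 m
t = L/v_c = 2030/0.001314 = 1.545e6 d
   = 1.545e6/365 = 4230 yr

4230 years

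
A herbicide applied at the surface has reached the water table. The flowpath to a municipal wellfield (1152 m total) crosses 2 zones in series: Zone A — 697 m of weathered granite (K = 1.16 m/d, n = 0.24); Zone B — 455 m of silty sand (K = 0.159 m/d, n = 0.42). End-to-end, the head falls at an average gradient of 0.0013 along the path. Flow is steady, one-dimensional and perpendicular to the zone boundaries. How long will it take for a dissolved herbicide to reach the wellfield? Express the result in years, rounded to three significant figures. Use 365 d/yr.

Continuity: the same q passes through each zone, so ΔH = q·Σ(L_j/K_j) — the zones act as resistances in series.
Σ(L/K) = 697/1.16 + 455/0.159 = 600.9 + 2862 = 3462 d
K_eq = L_total / Σ(L/K) = 1152 / 3462 = 0.3327 m/d
q = K_eq · i = 0.3327 × 0.0013 = 4.325e-4 m/d (same in every zone)
Zone A: v = q/n = 4.325e-4/0.24 = 0.001802 m/d → t_A = 697/0.001802 = 386800 d
Zone B: v = q/n = 4.325e-4/0.42 = 0.001030 m/d → t_B = 455/0.001030 = 441800 d
Total t = 386800 + 441800 = 828600 d
   = 828600 / 365 = 2270 yr

2270 years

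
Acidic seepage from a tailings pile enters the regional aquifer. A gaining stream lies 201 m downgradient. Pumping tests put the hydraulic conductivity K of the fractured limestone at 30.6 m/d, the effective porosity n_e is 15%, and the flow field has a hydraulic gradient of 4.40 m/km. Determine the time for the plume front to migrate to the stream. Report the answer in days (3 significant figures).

224 days

q = Ki = 30.6 × 0.0044 = 0.1346 m/d
v = Ki/n = 30.6·0.0044/0.15 = 0.8976 m/d
t = L / v = 201 / 0.8976 = 223.9 d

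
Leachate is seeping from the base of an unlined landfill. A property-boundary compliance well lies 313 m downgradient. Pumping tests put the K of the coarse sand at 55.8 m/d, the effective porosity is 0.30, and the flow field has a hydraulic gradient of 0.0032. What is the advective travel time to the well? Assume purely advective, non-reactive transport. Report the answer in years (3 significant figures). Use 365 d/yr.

1.44 years

Specific discharge q = 55.8 × 0.0032 = 0.1786 m/d
Average linear velocity = 0.1786 / 0.30 = 0.5952 m/d
t = L / v = 313 / 0.5952 = 525.9 d
   = 525.9 / 365 = 1.44 yr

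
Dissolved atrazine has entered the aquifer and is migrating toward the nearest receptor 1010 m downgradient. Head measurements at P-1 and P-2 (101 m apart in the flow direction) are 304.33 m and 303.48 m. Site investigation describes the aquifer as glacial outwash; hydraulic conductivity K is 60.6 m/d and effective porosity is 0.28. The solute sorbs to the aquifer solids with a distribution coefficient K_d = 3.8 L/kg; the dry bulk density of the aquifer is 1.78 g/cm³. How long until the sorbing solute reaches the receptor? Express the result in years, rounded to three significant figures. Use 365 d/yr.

Hydraulic gradient i = (304.33 − 303.48) / 101 = 0.85 / 101 = 0.008416
q = Ki = 60.6 × 0.008416 = 0.5100 m/d
v_s = q/n_e = 0.5100/0.28 = 1.821 m/d
Retardation R = 1 + ρ_b·K_d/n = 1 + 1.78×3.8/0.28 = 25.16
Contaminant velocity v_c = v/R = 1.821/25.16 = 0.07240 m/d
t = L/v_c = 1010/0.07240 = 13950 d
   = 13950/365 = 38.2 yr

38.2 years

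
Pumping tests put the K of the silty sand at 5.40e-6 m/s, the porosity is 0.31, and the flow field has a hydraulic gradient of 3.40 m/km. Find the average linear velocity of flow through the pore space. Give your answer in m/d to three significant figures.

K = 5.40e-6 m/s × 86400 s/d = 0.4666 m/d
q = Ki = 0.4666 × 0.0034 = 0.001586 m/d
v = Ki/n = 0.4666·0.0034/0.31 = 0.005117 m/d

0.00512 m/d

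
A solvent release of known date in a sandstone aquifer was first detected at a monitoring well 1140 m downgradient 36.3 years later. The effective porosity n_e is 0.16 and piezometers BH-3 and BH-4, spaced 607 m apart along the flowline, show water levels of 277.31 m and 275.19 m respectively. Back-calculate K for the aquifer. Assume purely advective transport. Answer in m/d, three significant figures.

Hydraulic gradient i = (277.31 − 275.19) / 607 = 2.12 / 607 = 0.003493
t = 36.3 years = 13250 d
v = L / t = 1140 / 13250 = 0.08604 m/d
K = v · n / i = 0.08604 × 0.16 / 0.003493 = 3.94 m/d

3.94 m/d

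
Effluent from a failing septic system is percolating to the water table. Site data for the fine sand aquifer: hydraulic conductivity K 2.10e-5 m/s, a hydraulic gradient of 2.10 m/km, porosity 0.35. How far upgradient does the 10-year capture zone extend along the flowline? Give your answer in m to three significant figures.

K = 2.10e-5 m/s × 86400 s/d = 1.814 m/d
Specific discharge q = 1.814 × 0.0021 = 0.003810 m/d
Average linear velocity = 0.003810 / 0.35 = 0.01089 m/d
T = 10 yr × 365 = 3650 d
L = v × T = 0.01089 × 3650 = 39.74 m

39.7 m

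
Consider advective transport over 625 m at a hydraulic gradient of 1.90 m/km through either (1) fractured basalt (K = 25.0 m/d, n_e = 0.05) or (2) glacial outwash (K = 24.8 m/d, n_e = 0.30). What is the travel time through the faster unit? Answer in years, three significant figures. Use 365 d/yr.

1.80 years

Unit 1 (fractured basalt): v = 25.0×0.0019/0.05 = 0.9500 m/d, t = 625/0.9500 = 657.9 d
Unit 2 (glacial outwash): v = 24.8×0.0019/0.30 = 0.1571 m/d, t = 625/0.1571 = 3979 d
Faster: 657.9 d / 365 = 1.80 yr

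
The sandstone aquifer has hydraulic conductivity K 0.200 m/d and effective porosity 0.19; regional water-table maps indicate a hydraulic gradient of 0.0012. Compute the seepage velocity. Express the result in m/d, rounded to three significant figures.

0.00126 m/d

q = Ki = 0.200 × 0.0012 = 2.400e-4 m/d
v_s = q/n_e = 2.400e-4/0.19 = 0.001263 m/d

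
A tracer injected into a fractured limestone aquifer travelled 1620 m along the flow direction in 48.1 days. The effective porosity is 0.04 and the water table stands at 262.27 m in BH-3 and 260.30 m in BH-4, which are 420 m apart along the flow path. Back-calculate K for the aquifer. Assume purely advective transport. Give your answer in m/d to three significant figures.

287 m/d

Hydraulic gradient i = (262.27 − 260.30) / 420 = 1.97 / 420 = 0.004690
v = L / t = 1620 / 48.1 = 33.68 m/d
K = v · n / i = 33.68 × 0.04 / 0.004690 = 287 m/d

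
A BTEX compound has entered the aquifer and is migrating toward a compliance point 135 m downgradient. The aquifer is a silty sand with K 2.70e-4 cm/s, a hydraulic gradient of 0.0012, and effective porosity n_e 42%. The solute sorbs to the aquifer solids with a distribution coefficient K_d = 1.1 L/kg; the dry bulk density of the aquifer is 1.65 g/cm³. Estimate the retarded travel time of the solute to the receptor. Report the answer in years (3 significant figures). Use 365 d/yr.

2950 years

K = 2.70e-4 cm/s × 864 = 0.2333 m/d
Specific discharge q = 0.2333 × 0.0012 = 2.799e-4 m/d
v = Ki/n = 0.2333·0.0012/0.42 = 6.665e-4 m/d
Retardation R = 1 + ρ_b·K_d/n = 1 + 1.65×1.1/0.42 = 5.321
Contaminant velocity v_c = v/R = 6.665e-4/5.321 = 1.253e-4 m/d
t = L/v_c = 135/1.253e-4 = 1.078e6 d
   = 1.078e6/365 = 2950 yr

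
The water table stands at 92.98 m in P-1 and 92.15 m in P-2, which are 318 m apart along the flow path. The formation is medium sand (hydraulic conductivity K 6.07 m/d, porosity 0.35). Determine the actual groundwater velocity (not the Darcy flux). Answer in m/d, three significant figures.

0.0453 m/d

Hydraulic gradient i = (92.98 − 92.15) / 318 = 0.83 / 318 = 0.002610
Specific discharge q = 6.07 × 0.002610 = 0.01584 m/d
v = Ki/n = 6.07·0.002610/0.35 = 0.04527 m/d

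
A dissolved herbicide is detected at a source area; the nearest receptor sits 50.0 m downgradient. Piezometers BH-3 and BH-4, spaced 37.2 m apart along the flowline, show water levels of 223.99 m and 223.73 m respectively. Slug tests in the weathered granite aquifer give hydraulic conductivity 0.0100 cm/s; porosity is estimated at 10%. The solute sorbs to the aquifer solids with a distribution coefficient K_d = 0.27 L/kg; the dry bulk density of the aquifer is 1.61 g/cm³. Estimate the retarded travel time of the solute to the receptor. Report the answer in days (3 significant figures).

Hydraulic gradient i = (223.99 − 223.73) / 37.2 = 0.26 / 37.2 = 0.006989
K = 0.0100 cm/s × 864 = 8.640 m/d
Specific discharge q = 8.640 × 0.006989 = 0.06039 m/d
Average linear velocity = 0.06039 / 0.10 = 0.6039 m/d
Retardation R = 1 + ρ_b·K_d/n = 1 + 1.61×0.27/0.10 = 5.347
Contaminant velocity v_c = v/R = 0.6039/5.347 = 0.1129 m/d
t = L/v_c = 50.0/0.1129 = 442.7 d

443 days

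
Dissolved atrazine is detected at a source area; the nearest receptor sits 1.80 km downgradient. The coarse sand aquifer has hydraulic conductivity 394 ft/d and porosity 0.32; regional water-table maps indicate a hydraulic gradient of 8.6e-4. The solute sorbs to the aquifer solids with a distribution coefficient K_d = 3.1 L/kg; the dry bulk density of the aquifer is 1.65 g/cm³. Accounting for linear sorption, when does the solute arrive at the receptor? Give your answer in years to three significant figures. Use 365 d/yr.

260 years

K = 394 ft/d × 0.3048 = 120.1 m/d
Specific discharge q = 120.1 × 8.6e-4 = 0.1033 m/d
Seepage velocity v = q / n = 0.1033 / 0.32 = 0.3227 m/d
Retardation R = 1 + ρ_b·K_d/n = 1 + 1.65×3.1/0.32 = 16.98
Contaminant velocity v_c = v/R = 0.3227/16.98 = 0.01900 m/d
L = 1.80 km = 1800 m
t = L/v_c = 1800/0.01900 = 94720 d
   = 94720/365 = 260 yr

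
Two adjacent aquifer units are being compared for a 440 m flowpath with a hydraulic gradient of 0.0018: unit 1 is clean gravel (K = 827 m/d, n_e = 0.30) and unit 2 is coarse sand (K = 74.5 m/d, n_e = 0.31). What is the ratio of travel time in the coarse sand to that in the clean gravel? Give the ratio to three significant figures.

Unit 1 (clean gravel): v = 827×0.0018/0.30 = 4.962 m/d, t = 440/4.962 = 88.67 d
Unit 2 (coarse sand): v = 74.5×0.0018/0.31 = 0.4326 m/d, t = 440/0.4326 = 1017 d
t(coarse sand) / t(clean gravel) = 1017/88.67 = 11.5

11.5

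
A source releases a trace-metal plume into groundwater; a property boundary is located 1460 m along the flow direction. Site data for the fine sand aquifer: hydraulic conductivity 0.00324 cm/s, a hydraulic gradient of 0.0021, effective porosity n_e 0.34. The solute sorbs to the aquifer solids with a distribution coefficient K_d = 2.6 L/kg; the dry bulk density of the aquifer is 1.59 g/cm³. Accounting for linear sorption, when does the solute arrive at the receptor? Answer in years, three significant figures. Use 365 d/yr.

3040 years

K = 0.00324 cm/s × 864 = 2.799 m/d
Darcy flux q = K·i = 2.799 × 0.0021 = 0.005879 m/d
Average linear velocity = 0.005879 / 0.34 = 0.01729 m/d
Retardation R = 1 + ρ_b·K_d/n = 1 + 1.59×2.6/0.34 = 13.16
Contaminant velocity v_c = v/R = 0.01729/13.16 = 0.001314 m/d
t = L/v_c = 1460/0.001314 = 1.111e6 d
   = 1.111e6/365 = 3040 yr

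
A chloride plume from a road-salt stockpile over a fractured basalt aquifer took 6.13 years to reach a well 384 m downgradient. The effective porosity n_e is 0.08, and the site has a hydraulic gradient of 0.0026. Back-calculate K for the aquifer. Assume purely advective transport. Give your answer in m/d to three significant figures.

5.28 m/d

t = 6.13 years = 2237 d
v = L / t = 384 / 2237 = 0.1716 m/d
K = v · n / i = 0.1716 × 0.08 / 0.0026 = 5.28 m/d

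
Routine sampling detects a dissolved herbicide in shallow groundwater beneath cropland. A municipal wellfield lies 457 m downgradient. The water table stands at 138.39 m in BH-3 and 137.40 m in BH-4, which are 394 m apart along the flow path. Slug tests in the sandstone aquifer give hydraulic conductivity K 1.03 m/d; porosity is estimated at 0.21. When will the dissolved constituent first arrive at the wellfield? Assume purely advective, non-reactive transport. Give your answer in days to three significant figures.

Hydraulic gradient i = (138.39 − 137.40) / 394 = 0.99 / 394 = 0.002513
Darcy flux q = K·i = 1.03 × 0.002513 = 0.002588 m/d
Average linear velocity = 0.002588 / 0.21 = 0.01232 m/d
t = L / v = 457 / 0.01232 = 37080 d

37100 days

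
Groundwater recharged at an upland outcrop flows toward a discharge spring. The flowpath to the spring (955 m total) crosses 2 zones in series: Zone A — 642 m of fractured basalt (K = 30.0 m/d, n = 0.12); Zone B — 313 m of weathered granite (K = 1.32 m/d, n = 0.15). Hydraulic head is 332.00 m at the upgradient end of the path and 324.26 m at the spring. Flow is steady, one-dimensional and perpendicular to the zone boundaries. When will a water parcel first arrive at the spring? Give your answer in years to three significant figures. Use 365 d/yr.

Total head drop ΔH = 332.00 − 324.26 = 7.74 m
Continuity: the same q passes through each zone, so ΔH = q·Σ(L_j/K_j) — the zones act as resistances in series.
Σ(L/K) = 642/30.0 + 313/1.32 = 21.40 + 237.1 = 258.5 d
q = ΔH / Σ(L/K) = 7.74 / 258.5 = 0.02994 m/d (same in every zone)
Zone A: v = q/n = 0.02994/0.12 = 0.2495 m/d → t_A = 642/0.2495 = 2573 d
Zone B: v = q/n = 0.02994/0.15 = 0.1996 m/d → t_B = 313/0.1996 = 1568 d
Total t = 2573 + 1568 = 4141 d
   = 4141 / 365 = 11.3 yr

11.3 years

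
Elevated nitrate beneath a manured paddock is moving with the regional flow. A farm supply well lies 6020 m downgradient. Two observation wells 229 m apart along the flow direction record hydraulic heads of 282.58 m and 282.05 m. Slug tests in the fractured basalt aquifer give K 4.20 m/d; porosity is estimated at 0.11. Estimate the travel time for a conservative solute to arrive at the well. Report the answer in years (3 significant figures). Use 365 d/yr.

187 years

Hydraulic gradient i = (282.58 − 282.05) / 229 = 0.53 / 229 = 0.002314
Specific discharge q = 4.20 × 0.002314 = 0.009721 m/d
v = Ki/n = 4.20·0.002314/0.11 = 0.08837 m/d
t = L / v = 6020 / 0.08837 = 68120 d
   = 68120 / 365 = 187 yr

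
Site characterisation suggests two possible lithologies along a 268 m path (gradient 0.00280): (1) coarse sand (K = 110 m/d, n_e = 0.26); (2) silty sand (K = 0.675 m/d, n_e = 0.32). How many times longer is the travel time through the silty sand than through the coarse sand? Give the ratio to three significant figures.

Unit 1 (coarse sand): v = 110×0.0028/0.26 = 1.185 m/d, t = 268/1.185 = 226.2 d
Unit 2 (silty sand): v = 0.675×0.0028/0.32 = 0.005906 m/d, t = 268/0.005906 = 45380 d
t(silty sand) / t(coarse sand) = 45380/226.2 = 201

201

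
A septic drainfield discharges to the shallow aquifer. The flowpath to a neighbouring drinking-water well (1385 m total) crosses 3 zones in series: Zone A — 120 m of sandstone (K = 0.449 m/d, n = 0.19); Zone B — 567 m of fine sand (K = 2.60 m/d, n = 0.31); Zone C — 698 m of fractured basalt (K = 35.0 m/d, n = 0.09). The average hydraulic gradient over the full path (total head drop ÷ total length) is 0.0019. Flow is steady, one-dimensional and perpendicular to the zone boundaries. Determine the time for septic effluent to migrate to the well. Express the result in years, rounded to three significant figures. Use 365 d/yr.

138 years

Continuity: the same q passes through each zone, so ΔH = q·Σ(L_j/K_j) — the zones act as resistances in series.
Σ(L/K) = 120/0.449 + 567/2.60 + 698/35.0 = 267.3 + 218.1 + 19.94 = 505.3 d
K_eq = L_total / Σ(L/K) = 1385 / 505.3 = 2.741 m/d
q = K_eq · i = 2.741 × 0.0019 = 0.005208 m/d (same in every zone)
Zone A: v = q/n = 0.005208/0.19 = 0.02741 m/d → t_A = 120/0.02741 = 4378 d
Zone B: v = q/n = 0.005208/0.31 = 0.01680 m/d → t_B = 567/0.01680 = 33750 d
Zone C: v = q/n = 0.005208/0.09 = 0.05787 m/d → t_C = 698/0.05787 = 12060 d
Total t = 4378 + 33750 + 12060 = 50190 d
   = 50190 / 365 = 138 yr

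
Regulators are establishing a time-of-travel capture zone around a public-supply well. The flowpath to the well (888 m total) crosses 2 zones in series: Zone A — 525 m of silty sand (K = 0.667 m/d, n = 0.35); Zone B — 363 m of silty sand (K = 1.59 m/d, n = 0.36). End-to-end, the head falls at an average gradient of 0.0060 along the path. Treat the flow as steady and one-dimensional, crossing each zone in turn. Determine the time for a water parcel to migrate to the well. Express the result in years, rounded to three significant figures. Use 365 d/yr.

For zones in series the flux q is common to all zones; the equivalent conductivity is the harmonic (thickness-weighted) mean, K_eq = L_total / Σ(L_j/K_j).
Σ(L/K) = 525/0.667 + 363/1.59 = 787.1 + 228.3 = 1015 d
K_eq = L_total / Σ(L/K) = 888 / 1015 = 0.8745 m/d
q = K_eq · i = 0.8745 × 0.0060 = 0.005247 m/d (same in every zone)
Zone A: v = q/n = 0.005247/0.35 = 0.01499 m/d → t_A = 525/0.01499 = 35020 d
Zone B: v = q/n = 0.005247/0.36 = 0.01458 m/d → t_B = 363/0.01458 = 24900 d
Total t = 35020 + 24900 = 59920 d
   = 59920 / 365 = 164 yr

164 years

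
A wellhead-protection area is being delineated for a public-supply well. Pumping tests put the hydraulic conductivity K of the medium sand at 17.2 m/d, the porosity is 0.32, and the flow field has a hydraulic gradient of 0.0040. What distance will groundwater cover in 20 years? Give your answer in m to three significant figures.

Darcy flux q = K·i = 17.2 × 0.0040 = 0.06880 m/d
Seepage velocity v = q / n = 0.06880 / 0.32 = 0.2150 m/d
T = 20 yr × 365 = 7300 d
L = v × T = 0.2150 × 7300 = 1570 m

1570 m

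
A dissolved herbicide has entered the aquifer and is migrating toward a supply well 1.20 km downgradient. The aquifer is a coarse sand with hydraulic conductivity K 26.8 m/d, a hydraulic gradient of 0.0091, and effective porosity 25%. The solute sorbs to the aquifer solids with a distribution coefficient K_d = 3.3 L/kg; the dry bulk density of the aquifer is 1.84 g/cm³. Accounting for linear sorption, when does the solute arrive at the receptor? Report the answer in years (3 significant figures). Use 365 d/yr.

85.2 years

Specific discharge q = 26.8 × 0.0091 = 0.2439 m/d
Seepage velocity v = q / n = 0.2439 / 0.25 = 0.9755 m/d
Retardation R = 1 + ρ_b·K_d/n = 1 + 1.84×3.3/0.25 = 25.29
Contaminant velocity v_c = v/R = 0.9755/25.29 = 0.03858 m/d
L = 1.20 km = 1200 m
t = L/v_c = 1200/0.03858 = 31110 d
   = 31110/365 = 85.2 yr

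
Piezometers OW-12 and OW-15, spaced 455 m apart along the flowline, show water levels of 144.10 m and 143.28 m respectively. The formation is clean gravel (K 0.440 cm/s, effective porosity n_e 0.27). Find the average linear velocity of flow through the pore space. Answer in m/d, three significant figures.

Hydraulic gradient i = (144.10 − 143.28) / 455 = 0.82 / 455 = 0.001802
K = 0.440 cm/s × 864 = 380.2 m/d
Darcy flux q = K·i = 380.2 × 0.001802 = 0.6851 m/d
v = Ki/n = 380.2·0.001802/0.27 = 2.537 m/d

2.54 m/d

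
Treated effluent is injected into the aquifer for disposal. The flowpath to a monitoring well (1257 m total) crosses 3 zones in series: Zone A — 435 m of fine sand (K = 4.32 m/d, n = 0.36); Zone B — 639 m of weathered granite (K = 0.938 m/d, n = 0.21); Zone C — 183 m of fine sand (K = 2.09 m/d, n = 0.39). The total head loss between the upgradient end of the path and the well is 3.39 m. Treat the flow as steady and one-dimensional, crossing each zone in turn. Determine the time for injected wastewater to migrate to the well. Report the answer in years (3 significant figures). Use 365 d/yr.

254 years

Steady 1-D flow in series ⇒ the Darcy flux q is identical in every zone and the zone head losses add (resistances L/K in series).
Σ(L/K) = 435/4.32 + 639/0.938 + 183/2.09 = 100.7 + 681.2 + 87.56 = 869.5 d
q = ΔH / Σ(L/K) = 3.39 / 869.5 = 0.003899 m/d (same in every zone)
Zone A: v = q/n = 0.003899/0.36 = 0.01083 m/d → t_A = 435/0.01083 = 40170 d
Zone B: v = q/n = 0.003899/0.21 = 0.01857 m/d → t_B = 639/0.01857 = 34420 d
Zone C: v = q/n = 0.003899/0.39 = 0.009997 m/d → t_C = 183/0.009997 = 18310 d
Total t = 40170 + 34420 + 18310 = 92890 d
   = 92890 / 365 = 254 yr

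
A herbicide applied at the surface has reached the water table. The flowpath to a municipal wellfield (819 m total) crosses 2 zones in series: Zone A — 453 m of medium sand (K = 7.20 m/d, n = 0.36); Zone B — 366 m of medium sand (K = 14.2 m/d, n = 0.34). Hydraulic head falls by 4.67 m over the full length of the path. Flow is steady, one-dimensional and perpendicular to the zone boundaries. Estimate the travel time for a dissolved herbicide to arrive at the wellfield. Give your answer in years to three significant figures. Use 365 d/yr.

Continuity: the same q passes through each zone, so ΔH = q·Σ(L_j/K_j) — the zones act as resistances in series.
Σ(L/K) = 453/7.20 + 366/14.2 = 62.92 + 25.77 = 88.69 d
q = ΔH / Σ(L/K) = 4.67 / 88.69 = 0.05265 m/d (same in every zone)
Zone A: v = q/n = 0.05265/0.36 = 0.1463 m/d → t_A = 453/0.1463 = 3097 d
Zone B: v = q/n = 0.05265/0.34 = 0.1549 m/d → t_B = 366/0.1549 = 2363 d
Total t = 3097 + 2363 = 5460 d
   = 5460 / 365 = 15.0 yr

15.0 years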